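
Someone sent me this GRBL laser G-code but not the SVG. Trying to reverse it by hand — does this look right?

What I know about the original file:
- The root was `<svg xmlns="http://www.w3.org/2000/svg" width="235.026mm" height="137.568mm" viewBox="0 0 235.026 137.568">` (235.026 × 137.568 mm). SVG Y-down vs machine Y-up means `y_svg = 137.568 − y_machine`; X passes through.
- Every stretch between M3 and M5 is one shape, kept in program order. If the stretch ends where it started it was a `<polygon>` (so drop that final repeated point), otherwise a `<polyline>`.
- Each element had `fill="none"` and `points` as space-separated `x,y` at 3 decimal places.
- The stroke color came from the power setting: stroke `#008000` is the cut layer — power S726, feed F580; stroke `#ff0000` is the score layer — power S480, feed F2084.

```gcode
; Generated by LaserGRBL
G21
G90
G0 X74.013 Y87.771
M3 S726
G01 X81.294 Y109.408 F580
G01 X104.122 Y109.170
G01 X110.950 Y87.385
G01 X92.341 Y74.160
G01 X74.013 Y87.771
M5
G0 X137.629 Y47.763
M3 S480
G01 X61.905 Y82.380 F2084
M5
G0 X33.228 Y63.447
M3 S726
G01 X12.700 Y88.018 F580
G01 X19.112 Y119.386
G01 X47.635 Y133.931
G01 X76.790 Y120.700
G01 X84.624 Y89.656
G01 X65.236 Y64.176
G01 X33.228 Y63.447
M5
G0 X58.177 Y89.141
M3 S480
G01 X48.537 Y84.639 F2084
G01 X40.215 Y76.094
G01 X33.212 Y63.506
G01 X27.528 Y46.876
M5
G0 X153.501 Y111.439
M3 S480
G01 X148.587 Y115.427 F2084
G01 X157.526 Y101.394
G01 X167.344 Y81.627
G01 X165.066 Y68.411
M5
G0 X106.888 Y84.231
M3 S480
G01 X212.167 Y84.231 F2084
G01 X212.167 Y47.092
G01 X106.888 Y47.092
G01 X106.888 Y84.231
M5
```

Each laser-on run becomes one SVG element. Flip Y back into SVG space with y_svg = 137.568 − y_machine.

Run 1: the run's S726 means `#008000` (cut). The run returns to its start, so emit a `<polygon>` with points (Y-flipped): 74.013,49.797 81.294,28.160 104.122,28.398 110.950,50.183 92.341,63.408.

Run 2: power S480 maps to stroke `#ff0000` (score). The run is open, so emit a `<polyline>` with points (Y-flipped): 137.629,89.805 61.905,55.188.

Run 3: the run's S726 means `#008000` (cut). The run returns to its start, so emit a `<polygon>` with points (Y-flipped): 33.228,74.121 12.700,49.550 19.112,18.182 47.635,3.637 76.790,16.868 84.624,47.912 65.236,73.392.

Run 4: power S480 maps to stroke `#ff0000` (score). The run is open, so emit a `<polyline>` with points (Y-flipped): 58.177,48.427 48.537,52.929 40.215,61.474 33.212,74.062 27.528,90.692.

Run 5: the run's S480 means `#ff0000` (score). The run is open, so emit a `<polyline>` with points (Y-flipped): 153.501,26.129 148.587,22.141 157.526,36.174 167.344,55.941 165.066,69.157.

Run 6: power S480 maps to stroke `#ff0000` (score). The run returns to its start, so emit a `<polygon>` with points (Y-flipped): 106.888,53.337 212.167,53.337 212.167,90.476 106.888,90.476.

<svg xmlns="http://www.w3.org/2000/svg" width="235.026mm" height="137.568mm" viewBox="0 0 235.026 137.568">
  <polygon points="74.013,49.797 81.294,28.160 104.122,28.398 110.950,50.183 92.341,63.408" fill="none" stroke="#008000"/>
  <polyline points="137.629,89.805 61.905,55.188" fill="none" stroke="#ff0000"/>
  <polygon points="33.228,74.121 12.700,49.550 19.112,18.182 47.635,3.637 76.790,16.868 84.624,47.912 65.236,73.392" fill="none" stroke="#008000"/>
  <polyline points="58.177,48.427 48.537,52.929 40.215,61.474 33.212,74.062 27.528,90.692" fill="none" stroke="#ff0000"/>
  <polyline points="153.501,26.129 148.587,22.141 157.526,36.174 167.344,55.941 165.066,69.157" fill="none" stroke="#ff0000"/>
  <polygon points="106.888,53.337 212.167,53.337 212.167,90.476 106.888,90.476" fill="none" stroke="#ff0000"/>
</svg>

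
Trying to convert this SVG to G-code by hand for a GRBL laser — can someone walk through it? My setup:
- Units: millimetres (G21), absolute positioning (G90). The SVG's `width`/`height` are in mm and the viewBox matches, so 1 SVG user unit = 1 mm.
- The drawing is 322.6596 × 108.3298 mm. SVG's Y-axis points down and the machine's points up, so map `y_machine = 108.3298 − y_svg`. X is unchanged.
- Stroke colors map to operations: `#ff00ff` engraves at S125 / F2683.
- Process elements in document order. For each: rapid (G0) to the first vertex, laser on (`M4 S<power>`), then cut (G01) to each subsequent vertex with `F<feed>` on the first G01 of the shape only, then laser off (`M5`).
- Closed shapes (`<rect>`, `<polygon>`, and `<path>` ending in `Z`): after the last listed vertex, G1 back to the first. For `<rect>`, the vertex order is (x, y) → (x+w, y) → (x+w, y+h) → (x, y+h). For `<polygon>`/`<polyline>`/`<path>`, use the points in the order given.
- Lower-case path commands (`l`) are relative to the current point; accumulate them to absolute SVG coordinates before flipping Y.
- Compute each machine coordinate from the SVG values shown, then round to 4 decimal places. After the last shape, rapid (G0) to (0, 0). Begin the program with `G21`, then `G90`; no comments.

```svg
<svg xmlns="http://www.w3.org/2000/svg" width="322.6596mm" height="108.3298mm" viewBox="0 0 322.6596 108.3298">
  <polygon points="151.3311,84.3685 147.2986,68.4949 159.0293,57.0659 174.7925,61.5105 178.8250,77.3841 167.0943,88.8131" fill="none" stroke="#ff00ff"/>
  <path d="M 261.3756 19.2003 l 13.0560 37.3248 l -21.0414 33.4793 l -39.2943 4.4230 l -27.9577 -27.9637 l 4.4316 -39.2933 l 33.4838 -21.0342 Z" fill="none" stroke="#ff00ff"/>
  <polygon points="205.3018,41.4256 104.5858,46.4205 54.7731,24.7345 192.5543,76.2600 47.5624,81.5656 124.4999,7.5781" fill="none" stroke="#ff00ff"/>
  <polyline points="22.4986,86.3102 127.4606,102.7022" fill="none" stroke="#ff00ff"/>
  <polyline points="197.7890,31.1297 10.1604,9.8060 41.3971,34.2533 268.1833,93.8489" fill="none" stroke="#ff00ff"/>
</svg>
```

G21
G90
G0 X151.3311 Y23.9613
M4 S125
G01 X147.2986 Y39.8349 F2683
G01 X159.0293 Y51.2639
G01 X174.7925 Y46.8193
G01 X178.8250 Y30.9457
G01 X167.0943 Y19.5167
G01 X151.3311 Y23.9613
M5
G0 X261.3756 Y89.1295
M4 S125
G01 X274.4316 Y51.8047 F2683
G01 X253.3902 Y18.3254
G01 X214.0959 Y13.9024
G01 X186.1382 Y41.8661
G01 X190.5698 Y81.1594
G01 X224.0536 Y102.1936
G01 X261.3756 Y89.1295
M5
G0 X205.3018 Y66.9042
M4 S125
G01 X104.5858 Y61.9093 F2683
G01 X54.7731 Y83.5953
G01 X192.5543 Y32.0698
G01 X47.5624 Y26.7642
G01 X124.4999 Y100.7517
G01 X205.3018 Y66.9042
M5
G0 X22.4986 Y22.0196
M4 S125
G01 X127.4606 Y5.6276 F2683
M5
G0 X197.7890 Y77.2001
M4 S125
G01 X10.1604 Y98.5238 F2683
G01 X41.3971 Y74.0765
G01 X268.1833 Y14.4809
M5
G0 X0.0000 Y0.0000

Since the viewBox matches the mm dimensions, user units are millimetres directly. The only transform is the Y-flip y_m = 108.3298 − y_svg.

Shape 1 is a regular polygon drawn with `<polygon>`. Its stroke #ff00ff means engrave at S125, F2683. After flipping Y the toolpath is (151.3311,23.9613) → (147.2986,39.8349) → (159.0293,51.2639) → (174.7925,46.8193) → (178.8250,30.9457) → (167.0943,19.5167) → (151.3311,23.9613), returning to the start.

Shape 2 is a regular polygon drawn with `<path>`. Its stroke #ff00ff means engrave at S125, F2683. After flipping Y the toolpath is (261.3756,89.1295) → (274.4316,51.8047) → (253.3902,18.3254) → (214.0959,13.9024) → (186.1382,41.8661) → (190.5698,81.1594) → (224.0536,102.1936) → (261.3756,89.1295), returning to the start.

Shape 3 is a closed polygon drawn with `<polygon>`. Its stroke #ff00ff means engrave at S125, F2683. After flipping Y the toolpath is (205.3018,66.9042) → (104.5858,61.9093) → (54.7731,83.5953) → (192.5543,32.0698) → (47.5624,26.7642) → (124.4999,100.7517) → (205.3018,66.9042), returning to the start.

Shape 4 is a line segment drawn with `<polyline>`. Its stroke #ff00ff means engrave at S125, F2683. After flipping Y the toolpath is (22.4986,22.0196) → (127.4606,5.6276).

Shape 5 is a open polyline drawn with `<polyline>`. Its stroke #ff00ff means engrave at S125, F2683. After flipping Y the toolpath is (197.7890,77.2001) → (10.1604,98.5238) → (41.3971,74.0765) → (268.1833,14.4809).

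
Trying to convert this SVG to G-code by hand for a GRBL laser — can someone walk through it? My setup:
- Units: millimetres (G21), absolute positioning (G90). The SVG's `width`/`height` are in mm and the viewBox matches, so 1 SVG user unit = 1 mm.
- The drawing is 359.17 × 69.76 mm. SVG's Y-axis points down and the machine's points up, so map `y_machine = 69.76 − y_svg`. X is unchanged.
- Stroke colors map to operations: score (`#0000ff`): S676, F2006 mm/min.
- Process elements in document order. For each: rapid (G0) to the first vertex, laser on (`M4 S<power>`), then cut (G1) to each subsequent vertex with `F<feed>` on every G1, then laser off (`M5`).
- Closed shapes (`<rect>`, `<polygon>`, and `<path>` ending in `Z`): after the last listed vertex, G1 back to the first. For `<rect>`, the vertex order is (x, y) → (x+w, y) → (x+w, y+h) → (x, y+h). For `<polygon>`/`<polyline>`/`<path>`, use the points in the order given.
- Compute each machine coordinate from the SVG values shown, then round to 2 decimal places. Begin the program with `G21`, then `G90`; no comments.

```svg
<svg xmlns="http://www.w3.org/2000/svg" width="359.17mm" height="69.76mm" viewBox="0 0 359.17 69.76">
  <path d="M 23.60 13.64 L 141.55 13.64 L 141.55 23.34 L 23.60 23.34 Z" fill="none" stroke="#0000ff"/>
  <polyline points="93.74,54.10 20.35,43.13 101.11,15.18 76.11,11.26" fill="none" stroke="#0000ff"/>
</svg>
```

Since the viewBox matches the mm dimensions, user units are millimetres directly. The only transform is the Y-flip y_m = 69.76 − y_svg.

Shape 1 is a rectangle drawn with `<path>`. Its stroke #0000ff means score at S676, F2006. After flipping Y the toolpath is (23.60,56.12) → (141.55,56.12) → (141.55,46.42) → (23.60,46.42) → (23.60,56.12), returning to the start.

Shape 2 is a open polyline drawn with `<polyline>`. Its stroke #0000ff means score at S676, F2006. After flipping Y the toolpath is (93.74,15.66) → (20.35,26.63) → (101.11,54.58) → (76.11,58.50).

G21
G90
G0 X23.60 Y56.12
M4 S676
G1 X141.55 Y56.12 F2006
G1 X141.55 Y46.42 F2006
G1 X23.60 Y46.42 F2006
G1 X23.60 Y56.12 F2006
M5
G0 X93.74 Y15.66
M4 S676
G1 X20.35 Y26.63 F2006
G1 X101.11 Y54.58 F2006
G1 X76.11 Y58.50 F2006
M5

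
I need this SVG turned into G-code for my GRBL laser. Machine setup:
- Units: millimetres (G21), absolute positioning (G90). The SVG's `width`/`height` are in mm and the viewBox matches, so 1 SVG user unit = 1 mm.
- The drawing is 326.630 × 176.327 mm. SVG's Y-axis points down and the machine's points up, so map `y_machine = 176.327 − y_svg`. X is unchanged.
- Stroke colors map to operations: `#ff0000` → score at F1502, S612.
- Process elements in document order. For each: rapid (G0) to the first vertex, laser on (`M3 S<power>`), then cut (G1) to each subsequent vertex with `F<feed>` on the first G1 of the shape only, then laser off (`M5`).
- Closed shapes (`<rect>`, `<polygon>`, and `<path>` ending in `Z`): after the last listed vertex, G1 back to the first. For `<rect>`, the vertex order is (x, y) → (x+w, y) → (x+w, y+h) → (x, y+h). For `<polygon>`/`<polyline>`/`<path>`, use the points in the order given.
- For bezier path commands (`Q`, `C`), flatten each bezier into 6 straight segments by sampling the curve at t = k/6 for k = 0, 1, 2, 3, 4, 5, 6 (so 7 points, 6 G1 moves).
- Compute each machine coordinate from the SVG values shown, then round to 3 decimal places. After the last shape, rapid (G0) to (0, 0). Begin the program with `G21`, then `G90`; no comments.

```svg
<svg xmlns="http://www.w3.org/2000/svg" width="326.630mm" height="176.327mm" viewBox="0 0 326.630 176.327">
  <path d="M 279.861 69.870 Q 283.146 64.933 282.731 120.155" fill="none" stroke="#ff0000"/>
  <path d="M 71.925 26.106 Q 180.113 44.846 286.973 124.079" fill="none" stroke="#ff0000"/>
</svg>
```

Since the viewBox matches the mm dimensions, user units are millimetres directly. The only transform is the Y-flip y_m = 176.327 − y_svg.

Shape 1 is a quadratic bezier drawn with `<path>`. Its stroke #ff0000 means score at S612, F1502. After flipping Y the toolpath is (279.861,106.457) → (280.853,106.432) → (281.640,103.064) → (282.221,96.354) → (282.597,86.302) → (282.767,72.908) → (282.731,56.172).

Shape 2 is a quadratic bezier drawn with `<path>`. Its stroke #ff0000 means score at S612, F1502. After flipping Y the toolpath is (71.925,150.221) → (107.951,142.294) → (143.903,131.006) → (179.781,116.358) → (215.585,98.349) → (251.316,76.979) → (286.973,52.248).

G21
G90
G0 X279.861 Y106.457
M3 S612
G1 X280.853 Y106.432 F1502
G1 X281.640 Y103.064
G1 X282.221 Y96.354
G1 X282.597 Y86.302
G1 X282.767 Y72.908
G1 X282.731 Y56.172
M5
G0 X71.925 Y150.221
M3 S612
G1 X107.951 Y142.294 F1502
G1 X143.903 Y131.006
G1 X179.781 Y116.358
G1 X215.585 Y98.349
G1 X251.316 Y76.979
G1 X286.973 Y52.248
M5
G0 X0.000 Y0.000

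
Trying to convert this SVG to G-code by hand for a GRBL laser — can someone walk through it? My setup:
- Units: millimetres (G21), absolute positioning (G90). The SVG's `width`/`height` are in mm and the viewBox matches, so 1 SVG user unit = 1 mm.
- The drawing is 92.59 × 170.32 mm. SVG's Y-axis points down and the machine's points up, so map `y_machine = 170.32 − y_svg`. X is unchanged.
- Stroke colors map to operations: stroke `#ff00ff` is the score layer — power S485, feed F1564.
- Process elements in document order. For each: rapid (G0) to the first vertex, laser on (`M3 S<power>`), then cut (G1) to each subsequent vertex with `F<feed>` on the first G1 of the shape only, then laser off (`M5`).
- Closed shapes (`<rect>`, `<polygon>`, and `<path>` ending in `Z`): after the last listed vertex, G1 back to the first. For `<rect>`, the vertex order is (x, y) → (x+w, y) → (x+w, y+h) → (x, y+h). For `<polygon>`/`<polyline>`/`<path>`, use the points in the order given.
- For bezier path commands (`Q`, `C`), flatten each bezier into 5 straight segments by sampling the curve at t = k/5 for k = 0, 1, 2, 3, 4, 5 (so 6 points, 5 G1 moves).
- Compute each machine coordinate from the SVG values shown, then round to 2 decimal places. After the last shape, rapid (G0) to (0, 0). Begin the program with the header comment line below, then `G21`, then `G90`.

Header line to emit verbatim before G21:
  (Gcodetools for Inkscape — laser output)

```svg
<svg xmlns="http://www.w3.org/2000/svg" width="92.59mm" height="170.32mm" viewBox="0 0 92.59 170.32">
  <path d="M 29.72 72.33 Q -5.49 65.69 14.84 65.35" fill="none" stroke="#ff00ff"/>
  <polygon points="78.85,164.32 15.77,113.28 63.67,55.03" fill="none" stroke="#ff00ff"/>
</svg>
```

1 u = 1 mm; y_m = 170.32 − y.

[1] `<path>` quadratic bezier, #ff00ff→score S485 F1564: (29.72,97.99) → (17.86,100.39) → (10.44,102.29) → (7.46,103.69) → (8.93,104.58) → (14.84,104.97)

[2] `<polygon>` closed polygon, #ff00ff→score S485 F1564: (78.85,6.00) → (15.77,57.04) → (63.67,115.29) → (78.85,6.00) (closed)

(Gcodetools for Inkscape — laser output)
G21
G90
G0 X29.72 Y97.99
M3 S485
G1 X17.86 Y100.39 F1564
G1 X10.44 Y102.29
G1 X7.46 Y103.69
G1 X8.93 Y104.58
G1 X14.84 Y104.97
M5
G0 X78.85 Y6.00
M3 S485
G1 X15.77 Y57.04 F1564
G1 X63.67 Y115.29
G1 X78.85 Y6.00
M5
G0 X0.00 Y0.00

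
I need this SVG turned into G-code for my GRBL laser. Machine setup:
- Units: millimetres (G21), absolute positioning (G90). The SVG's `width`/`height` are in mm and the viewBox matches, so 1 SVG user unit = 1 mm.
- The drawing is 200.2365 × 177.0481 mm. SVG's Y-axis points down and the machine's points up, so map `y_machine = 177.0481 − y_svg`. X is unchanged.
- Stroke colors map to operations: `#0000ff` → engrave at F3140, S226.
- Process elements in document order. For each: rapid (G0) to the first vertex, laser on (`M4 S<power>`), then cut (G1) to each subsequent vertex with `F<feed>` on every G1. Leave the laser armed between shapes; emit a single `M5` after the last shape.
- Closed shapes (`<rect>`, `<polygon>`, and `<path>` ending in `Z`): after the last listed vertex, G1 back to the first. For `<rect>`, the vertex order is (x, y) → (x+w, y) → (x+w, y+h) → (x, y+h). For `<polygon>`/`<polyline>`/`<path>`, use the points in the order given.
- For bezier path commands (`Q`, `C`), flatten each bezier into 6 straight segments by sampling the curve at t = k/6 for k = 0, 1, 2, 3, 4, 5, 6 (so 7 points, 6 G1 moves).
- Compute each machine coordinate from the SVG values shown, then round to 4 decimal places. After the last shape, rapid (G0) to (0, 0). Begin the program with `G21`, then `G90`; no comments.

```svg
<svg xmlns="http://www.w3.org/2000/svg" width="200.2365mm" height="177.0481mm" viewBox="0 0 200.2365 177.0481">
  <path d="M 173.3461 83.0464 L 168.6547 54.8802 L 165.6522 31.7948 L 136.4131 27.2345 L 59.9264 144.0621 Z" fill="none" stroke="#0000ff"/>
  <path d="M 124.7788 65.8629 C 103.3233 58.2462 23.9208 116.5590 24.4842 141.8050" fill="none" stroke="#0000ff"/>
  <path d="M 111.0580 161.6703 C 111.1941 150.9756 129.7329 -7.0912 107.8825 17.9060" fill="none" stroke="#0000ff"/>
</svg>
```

G21
G90
G0 X173.3461 Y94.0017
M4 S226
G1 X168.6547 Y122.1679 F3140
G1 X165.6522 Y145.2533 F3140
G1 X136.4131 Y149.8136 F3140
G1 X59.9264 Y32.9860 F3140
G1 X173.3461 Y94.0017 F3140
G0 X124.7788 Y111.1852
M4 S226
G1 X109.8606 Y109.9577 F3140
G1 X89.1155 Y100.4919 F3140
G1 X66.3744 Y85.5377 F3140
G1 X45.4682 Y67.8448 F3140
G1 X30.2278 Y50.1634 F3140
G1 X24.4842 Y35.2431 F3140
G0 X111.0580 Y15.3778
M4 S226
G1 X112.3874 Y31.4764 F3140
G1 X115.1509 Y62.9582 F3140
G1 X117.7152 Y100.6444 F3140
G1 X118.4473 Y135.3563 F3140
G1 X115.7141 Y157.9152 F3140
G1 X107.8825 Y159.1421 F3140
M5
G0 X0.0000 Y0.0000

Since the viewBox matches the mm dimensions, user units are millimetres directly. The only transform is the Y-flip y_m = 177.0481 − y_svg.

Shape 1 is a closed polygon drawn with `<path>`. Its stroke #0000ff means engrave at S226, F3140. After flipping Y the toolpath is (173.3461,94.0017) → (168.6547,122.1679) → (165.6522,145.2533) → (136.4131,149.8136) → (59.9264,32.9860) → (173.3461,94.0017), returning to the start.

Shape 2 is a cubic bezier drawn with `<path>`. Its stroke #0000ff means engrave at S226, F3140. After flipping Y the toolpath is (124.7788,111.1852) → (109.8606,109.9577) → (89.1155,100.4919) → (66.3744,85.5377) → (45.4682,67.8448) → (30.2278,50.1634) → (24.4842,35.2431).

Shape 3 is a cubic bezier drawn with `<path>`. Its stroke #0000ff means engrave at S226, F3140. After flipping Y the toolpath is (111.0580,15.3778) → (112.3874,31.4764) → (115.1509,62.9582) → (117.7152,100.6444) → (118.4473,135.3563) → (115.7141,157.9152) → (107.8825,159.1421).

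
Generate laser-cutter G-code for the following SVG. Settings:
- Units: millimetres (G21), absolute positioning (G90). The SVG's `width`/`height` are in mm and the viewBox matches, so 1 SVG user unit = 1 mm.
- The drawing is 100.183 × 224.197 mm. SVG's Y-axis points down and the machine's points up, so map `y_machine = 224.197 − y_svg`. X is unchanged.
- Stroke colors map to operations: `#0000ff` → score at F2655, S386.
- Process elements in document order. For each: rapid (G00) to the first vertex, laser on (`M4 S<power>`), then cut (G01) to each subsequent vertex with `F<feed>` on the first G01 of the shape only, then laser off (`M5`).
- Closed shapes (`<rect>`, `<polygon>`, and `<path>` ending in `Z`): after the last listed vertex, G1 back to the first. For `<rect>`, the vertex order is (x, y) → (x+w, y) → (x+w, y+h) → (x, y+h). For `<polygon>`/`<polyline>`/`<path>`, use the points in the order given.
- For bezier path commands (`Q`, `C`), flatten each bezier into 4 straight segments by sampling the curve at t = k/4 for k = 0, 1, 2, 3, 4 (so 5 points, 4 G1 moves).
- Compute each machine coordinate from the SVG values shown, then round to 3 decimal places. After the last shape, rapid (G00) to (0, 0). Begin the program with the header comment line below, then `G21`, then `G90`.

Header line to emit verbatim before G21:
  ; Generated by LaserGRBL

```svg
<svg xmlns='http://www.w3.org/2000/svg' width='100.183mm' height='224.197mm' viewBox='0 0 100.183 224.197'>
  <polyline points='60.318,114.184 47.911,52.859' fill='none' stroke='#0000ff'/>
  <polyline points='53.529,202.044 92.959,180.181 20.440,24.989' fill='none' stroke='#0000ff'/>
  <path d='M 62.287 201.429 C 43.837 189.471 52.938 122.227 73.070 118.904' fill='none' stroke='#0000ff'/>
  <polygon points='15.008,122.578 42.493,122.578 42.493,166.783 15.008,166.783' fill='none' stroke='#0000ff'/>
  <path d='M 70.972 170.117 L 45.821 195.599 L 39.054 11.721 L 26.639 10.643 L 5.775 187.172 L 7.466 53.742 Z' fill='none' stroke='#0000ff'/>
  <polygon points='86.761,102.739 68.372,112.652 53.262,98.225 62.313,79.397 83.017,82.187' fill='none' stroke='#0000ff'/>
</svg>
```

viewBox `0 0 100.183 224.197` with mm width/height → 1 unit = 1 mm. Flip: y_m = 224.197 − y_svg.

**Shape 1** — `<polyline>` line segment, stroke `#0000ff` → score (S386, F2655). Machine vertices: (60.318,110.013) → (47.911,171.338). Open path.

**Shape 2** — `<polyline>` open polyline, stroke `#0000ff` → score (S386, F2655). Machine vertices: (53.529,22.153) → (92.959,44.016) → (20.440,199.208). Open path.

**Shape 3** — `<path>` cubic bezier, stroke `#0000ff` → score (S386, F2655). Control points (SVG): P0=(62.287,201.429), P1=(43.837,189.471), P2=(52.938,122.227), P3=(73.070,118.904); sampled at t=k/4. Machine vertices: (62.287,22.768) → (53.357,40.240) → (53.210,67.269) → (60.297,92.678) → (73.070,105.293). Open path.

**Shape 4** — `<polygon>` rectangle, stroke `#0000ff` → score (S386, F2655). Machine vertices: (15.008,101.619) → (42.493,101.619) → (42.493,57.414) → (15.008,57.414) → (15.008,101.619). Closed: final G1 returns to the first vertex.

**Shape 5** — `<path>` closed polygon, stroke `#0000ff` → score (S386, F2655). Machine vertices: (70.972,54.080) → (45.821,28.598) → (39.054,212.476) → (26.639,213.554) → (5.775,37.025) → (7.466,170.455) → (70.972,54.080). Closed: final G1 returns to the first vertex.

**Shape 6** — `<polygon>` regular polygon, stroke `#0000ff` → score (S386, F2655). Machine vertices: (86.761,121.458) → (68.372,111.545) → (53.262,125.972) → (62.313,144.800) → (83.017,142.010) → (86.761,121.458). Closed: final G1 returns to the first vertex.

; Generated by LaserGRBL
G21
G90
G00 X60.318 Y110.013
M4 S386
G01 X47.911 Y171.338 F2655
M5
G00 X53.529 Y22.153
M4 S386
G01 X92.959 Y44.016 F2655
G01 X20.440 Y199.208
M5
G00 X62.287 Y22.768
M4 S386
G01 X53.357 Y40.240 F2655
G01 X53.210 Y67.269
G01 X60.297 Y92.678
G01 X73.070 Y105.293
M5
G00 X15.008 Y101.619
M4 S386
G01 X42.493 Y101.619 F2655
G01 X42.493 Y57.414
G01 X15.008 Y57.414
G01 X15.008 Y101.619
M5
G00 X70.972 Y54.080
M4 S386
G01 X45.821 Y28.598 F2655
G01 X39.054 Y212.476
G01 X26.639 Y213.554
G01 X5.775 Y37.025
G01 X7.466 Y170.455
G01 X70.972 Y54.080
M5
G00 X86.761 Y121.458
M4 S386
G01 X68.372 Y111.545 F2655
G01 X53.262 Y125.972
G01 X62.313 Y144.800
G01 X83.017 Y142.010
G01 X86.761 Y121.458
M5
G00 X0.000 Y0.000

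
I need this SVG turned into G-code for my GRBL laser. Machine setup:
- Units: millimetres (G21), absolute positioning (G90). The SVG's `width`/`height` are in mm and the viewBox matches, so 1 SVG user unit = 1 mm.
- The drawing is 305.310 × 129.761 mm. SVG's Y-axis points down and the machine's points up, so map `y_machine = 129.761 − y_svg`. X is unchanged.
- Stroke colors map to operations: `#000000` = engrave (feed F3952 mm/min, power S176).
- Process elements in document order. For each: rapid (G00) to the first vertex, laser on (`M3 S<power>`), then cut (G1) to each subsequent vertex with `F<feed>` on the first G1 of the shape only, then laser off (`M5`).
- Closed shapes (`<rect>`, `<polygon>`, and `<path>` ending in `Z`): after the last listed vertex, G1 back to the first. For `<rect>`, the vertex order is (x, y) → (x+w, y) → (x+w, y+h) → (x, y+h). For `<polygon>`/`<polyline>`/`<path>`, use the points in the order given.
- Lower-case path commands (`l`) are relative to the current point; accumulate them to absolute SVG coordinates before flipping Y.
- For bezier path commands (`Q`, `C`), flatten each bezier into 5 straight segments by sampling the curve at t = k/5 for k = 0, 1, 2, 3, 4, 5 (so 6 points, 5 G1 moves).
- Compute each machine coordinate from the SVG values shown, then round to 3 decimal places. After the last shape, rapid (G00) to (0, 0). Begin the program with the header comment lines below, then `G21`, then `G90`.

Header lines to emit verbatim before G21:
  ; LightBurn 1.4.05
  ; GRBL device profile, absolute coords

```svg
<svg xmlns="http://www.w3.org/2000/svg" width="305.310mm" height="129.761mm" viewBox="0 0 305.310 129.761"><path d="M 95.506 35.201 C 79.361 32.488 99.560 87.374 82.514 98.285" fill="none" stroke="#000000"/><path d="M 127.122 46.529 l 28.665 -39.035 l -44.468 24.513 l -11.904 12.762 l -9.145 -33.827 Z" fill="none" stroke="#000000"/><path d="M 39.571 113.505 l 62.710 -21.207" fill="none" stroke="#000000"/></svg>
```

; LightBurn 1.4.05
; GRBL device profile, absolute coords
G21
G90
G00 X95.506 Y94.560
M3 S176
G1 X89.592 Y90.089 F3952
G1 X88.867 Y76.669
G1 X89.801 Y59.176
G1 X88.861 Y42.487
G1 X82.514 Y31.476
M5
G00 X127.122 Y83.232
M3 S176
G1 X155.787 Y122.267 F3952
G1 X111.319 Y97.754
G1 X99.415 Y84.992
G1 X90.270 Y118.819
G1 X127.122 Y83.232
M5
G00 X39.571 Y16.256
M3 S176
G1 X102.281 Y37.463 F3952
M5
G00 X0.000 Y0.000

viewBox `0 0 305.310 129.761` with mm width/height → 1 unit = 1 mm. Flip: y_m = 129.761 − y_svg.

**Shape 1** — `<path>` cubic bezier, stroke `#000000` → engrave (S176, F3952). Control points (SVG): P0=(95.506,35.201), P1=(79.361,32.488), P2=(99.560,87.374), P3=(82.514,98.285); sampled at t=k/5. Machine vertices: (95.506,94.560) → (89.592,90.089) → (88.867,76.669) → (89.801,59.176) → (88.861,42.487) → (82.514,31.476). Open path.

**Shape 2** — `<path>` closed polygon, stroke `#000000` → engrave (S176, F3952). Machine vertices: (127.122,83.232) → (155.787,122.267) → (111.319,97.754) → (99.415,84.992) → (90.270,118.819) → (127.122,83.232). Closed: final G1 returns to the first vertex.

**Shape 3** — `<path>` line segment, stroke `#000000` → engrave (S176, F3952). Machine vertices: (39.571,16.256) → (102.281,37.463). Open path.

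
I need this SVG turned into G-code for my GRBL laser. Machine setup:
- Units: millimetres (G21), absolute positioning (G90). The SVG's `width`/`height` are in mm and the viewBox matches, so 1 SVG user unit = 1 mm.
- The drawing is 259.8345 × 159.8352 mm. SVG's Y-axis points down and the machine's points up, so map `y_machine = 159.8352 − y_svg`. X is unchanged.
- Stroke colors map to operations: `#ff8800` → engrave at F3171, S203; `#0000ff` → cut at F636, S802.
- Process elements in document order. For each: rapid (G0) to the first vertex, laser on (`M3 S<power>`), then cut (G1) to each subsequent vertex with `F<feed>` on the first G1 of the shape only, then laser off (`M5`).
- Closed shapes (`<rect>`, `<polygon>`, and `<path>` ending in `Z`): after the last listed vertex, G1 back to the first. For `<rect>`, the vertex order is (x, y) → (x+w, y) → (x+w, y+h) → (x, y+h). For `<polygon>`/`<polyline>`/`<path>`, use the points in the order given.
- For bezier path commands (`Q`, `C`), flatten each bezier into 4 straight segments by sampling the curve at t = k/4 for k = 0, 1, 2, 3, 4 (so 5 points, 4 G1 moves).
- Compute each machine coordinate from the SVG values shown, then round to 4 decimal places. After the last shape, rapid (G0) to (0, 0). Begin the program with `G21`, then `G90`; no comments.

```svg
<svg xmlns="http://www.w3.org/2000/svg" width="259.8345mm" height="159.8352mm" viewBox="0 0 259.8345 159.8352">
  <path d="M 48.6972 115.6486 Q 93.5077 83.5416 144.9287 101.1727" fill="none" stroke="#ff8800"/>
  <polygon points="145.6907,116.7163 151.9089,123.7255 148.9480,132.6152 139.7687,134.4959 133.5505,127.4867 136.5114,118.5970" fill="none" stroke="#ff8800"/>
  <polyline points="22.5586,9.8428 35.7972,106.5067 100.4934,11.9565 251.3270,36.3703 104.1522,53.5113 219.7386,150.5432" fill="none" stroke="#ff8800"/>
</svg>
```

1 u = 1 mm; y_m = 159.8352 − y.

[1] `<path>` quadratic bezier, #ff8800→engrave S203 F3171: (48.6972,44.1866) → (71.5156,57.1315) → (95.1603,63.8591) → (119.6314,64.3694) → (144.9287,58.6625)

[2] `<polygon>` regular polygon, #ff8800→engrave S203 F3171: (145.6907,43.1189) → (151.9089,36.1097) → (148.9480,27.2200) → (139.7687,25.3393) → (133.5505,32.3485) → (136.5114,41.2382) → (145.6907,43.1189) (closed)

[3] `<polyline>` open polyline, #ff8800→engrave S203 F3171: (22.5586,149.9924) → (35.7972,53.3285) → (100.4934,147.8787) → (251.3270,123.4649) → (104.1522,106.3239) → (219.7386,9.2920)

G21
G90
G0 X48.6972 Y44.1866
M3 S203
G1 X71.5156 Y57.1315 F3171
G1 X95.1603 Y63.8591
G1 X119.6314 Y64.3694
G1 X144.9287 Y58.6625
M5
G0 X145.6907 Y43.1189
M3 S203
G1 X151.9089 Y36.1097 F3171
G1 X148.9480 Y27.2200
G1 X139.7687 Y25.3393
G1 X133.5505 Y32.3485
G1 X136.5114 Y41.2382
G1 X145.6907 Y43.1189
M5
G0 X22.5586 Y149.9924
M3 S203
G1 X35.7972 Y53.3285 F3171
G1 X100.4934 Y147.8787
G1 X251.3270 Y123.4649
G1 X104.1522 Y106.3239
G1 X219.7386 Y9.2920
M5
G0 X0.0000 Y0.0000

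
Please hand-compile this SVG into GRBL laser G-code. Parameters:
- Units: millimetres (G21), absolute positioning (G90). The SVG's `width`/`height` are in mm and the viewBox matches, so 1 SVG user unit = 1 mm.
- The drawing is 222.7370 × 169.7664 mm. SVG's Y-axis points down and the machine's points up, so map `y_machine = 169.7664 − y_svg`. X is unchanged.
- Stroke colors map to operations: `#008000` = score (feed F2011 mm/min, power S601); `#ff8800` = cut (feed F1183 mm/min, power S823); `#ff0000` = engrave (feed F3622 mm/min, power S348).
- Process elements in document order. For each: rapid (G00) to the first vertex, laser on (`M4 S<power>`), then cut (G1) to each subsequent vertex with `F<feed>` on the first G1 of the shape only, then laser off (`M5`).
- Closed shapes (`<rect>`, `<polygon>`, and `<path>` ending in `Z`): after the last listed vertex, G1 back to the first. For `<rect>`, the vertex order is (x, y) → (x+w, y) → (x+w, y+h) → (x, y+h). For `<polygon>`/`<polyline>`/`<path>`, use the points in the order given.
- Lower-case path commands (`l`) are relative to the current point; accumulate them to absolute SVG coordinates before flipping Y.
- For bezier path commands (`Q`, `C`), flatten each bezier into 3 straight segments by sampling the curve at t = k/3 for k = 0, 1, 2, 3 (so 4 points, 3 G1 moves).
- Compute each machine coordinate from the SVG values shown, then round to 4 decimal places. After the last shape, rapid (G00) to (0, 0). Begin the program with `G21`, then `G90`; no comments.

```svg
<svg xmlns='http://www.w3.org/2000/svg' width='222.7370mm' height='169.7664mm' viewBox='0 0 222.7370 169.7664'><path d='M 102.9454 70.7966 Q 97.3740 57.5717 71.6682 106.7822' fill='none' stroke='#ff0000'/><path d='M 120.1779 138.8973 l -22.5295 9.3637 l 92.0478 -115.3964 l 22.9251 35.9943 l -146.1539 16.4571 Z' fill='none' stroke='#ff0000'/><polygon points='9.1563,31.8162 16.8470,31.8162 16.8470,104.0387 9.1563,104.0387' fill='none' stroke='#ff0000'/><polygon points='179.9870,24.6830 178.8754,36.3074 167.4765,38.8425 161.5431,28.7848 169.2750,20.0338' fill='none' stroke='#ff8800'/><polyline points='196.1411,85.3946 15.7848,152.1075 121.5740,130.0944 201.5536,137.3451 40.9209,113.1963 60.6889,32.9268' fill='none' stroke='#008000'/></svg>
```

G21
G90
G00 X102.9454 Y98.9698
M4 S348
G1 X96.9940 Y100.8491 F3622
G1 X86.5682 Y88.8539
G1 X71.6682 Y62.9842
M5
G00 X120.1779 Y30.8691
M4 S348
G1 X97.6484 Y21.5054 F3622
G1 X189.6962 Y136.9018
G1 X212.6213 Y100.9075
G1 X66.4674 Y84.4504
G1 X120.1779 Y30.8691
M5
G00 X9.1563 Y137.9502
M4 S348
G1 X16.8470 Y137.9502 F3622
G1 X16.8470 Y65.7277
G1 X9.1563 Y65.7277
G1 X9.1563 Y137.9502
M5
G00 X179.9870 Y145.0834
M4 S823
G1 X178.8754 Y133.4590 F1183
G1 X167.4765 Y130.9239
G1 X161.5431 Y140.9816
G1 X169.2750 Y149.7326
G1 X179.9870 Y145.0834
M5
G00 X196.1411 Y84.3718
M4 S601
G1 X15.7848 Y17.6589 F2011
G1 X121.5740 Y39.6720
G1 X201.5536 Y32.4213
G1 X40.9209 Y56.5701
G1 X60.6889 Y136.8396
M5
G00 X0.0000 Y0.0000

Since the viewBox matches the mm dimensions, user units are millimetres directly. The only transform is the Y-flip y_m = 169.7664 − y_svg.

Shape 1 is a quadratic bezier drawn with `<path>`. Its stroke #ff0000 means engrave at S348, F3622. After flipping Y the toolpath is (102.9454,98.9698) → (96.9940,100.8491) → (86.5682,88.8539) → (71.6682,62.9842).

Shape 2 is a closed polygon drawn with `<path>`. Its stroke #ff0000 means engrave at S348, F3622. After flipping Y the toolpath is (120.1779,30.8691) → (97.6484,21.5054) → (189.6962,136.9018) → (212.6213,100.9075) → (66.4674,84.4504) → (120.1779,30.8691), returning to the start.

Shape 3 is a rectangle drawn with `<polygon>`. Its stroke #ff0000 means engrave at S348, F3622. After flipping Y the toolpath is (9.1563,137.9502) → (16.8470,137.9502) → (16.8470,65.7277) → (9.1563,65.7277) → (9.1563,137.9502), returning to the start.

Shape 4 is a regular polygon drawn with `<polygon>`. Its stroke #ff8800 means cut at S823, F1183. After flipping Y the toolpath is (179.9870,145.0834) → (178.8754,133.4590) → (167.4765,130.9239) → (161.5431,140.9816) → (169.2750,149.7326) → (179.9870,145.0834), returning to the start.

Shape 5 is a open polyline drawn with `<polyline>`. Its stroke #008000 means score at S601, F2011. After flipping Y the toolpath is (196.1411,84.3718) → (15.7848,17.6589) → (121.5740,39.6720) → (201.5536,32.4213) → (40.9209,56.5701) → (60.6889,136.8396).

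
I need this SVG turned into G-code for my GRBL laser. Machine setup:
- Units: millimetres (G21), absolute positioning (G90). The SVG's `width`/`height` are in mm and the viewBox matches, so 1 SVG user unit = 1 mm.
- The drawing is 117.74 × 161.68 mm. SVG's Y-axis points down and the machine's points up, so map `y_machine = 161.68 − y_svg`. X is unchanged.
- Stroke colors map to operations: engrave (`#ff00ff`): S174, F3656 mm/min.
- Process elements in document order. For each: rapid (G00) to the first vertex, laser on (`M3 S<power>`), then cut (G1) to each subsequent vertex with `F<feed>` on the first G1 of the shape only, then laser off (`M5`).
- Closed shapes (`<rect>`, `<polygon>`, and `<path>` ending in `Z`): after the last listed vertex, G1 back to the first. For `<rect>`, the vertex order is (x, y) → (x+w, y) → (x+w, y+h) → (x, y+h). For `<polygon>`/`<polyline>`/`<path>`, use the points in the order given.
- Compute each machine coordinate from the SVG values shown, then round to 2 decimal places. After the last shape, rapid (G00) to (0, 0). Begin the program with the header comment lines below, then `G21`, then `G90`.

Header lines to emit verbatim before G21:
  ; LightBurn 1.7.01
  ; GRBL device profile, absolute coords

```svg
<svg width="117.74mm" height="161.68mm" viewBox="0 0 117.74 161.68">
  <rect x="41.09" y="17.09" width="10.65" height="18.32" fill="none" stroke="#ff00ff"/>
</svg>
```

Since the viewBox matches the mm dimensions, user units are millimetres directly. The only transform is the Y-flip y_m = 161.68 − y_svg.

Shape 1 is a rectangle drawn with `<rect>`. Its stroke #ff00ff means engrave at S174, F3656. After flipping Y the toolpath is (41.09,144.59) → (51.74,144.59) → (51.74,126.27) → (41.09,126.27) → (41.09,144.59), returning to the start.

; LightBurn 1.7.01
; GRBL device profile, absolute coords
G21
G90
G00 X41.09 Y144.59
M3 S174
G1 X51.74 Y144.59 F3656
G1 X51.74 Y126.27
G1 X41.09 Y126.27
G1 X41.09 Y144.59
M5
G00 X0.00 Y0.00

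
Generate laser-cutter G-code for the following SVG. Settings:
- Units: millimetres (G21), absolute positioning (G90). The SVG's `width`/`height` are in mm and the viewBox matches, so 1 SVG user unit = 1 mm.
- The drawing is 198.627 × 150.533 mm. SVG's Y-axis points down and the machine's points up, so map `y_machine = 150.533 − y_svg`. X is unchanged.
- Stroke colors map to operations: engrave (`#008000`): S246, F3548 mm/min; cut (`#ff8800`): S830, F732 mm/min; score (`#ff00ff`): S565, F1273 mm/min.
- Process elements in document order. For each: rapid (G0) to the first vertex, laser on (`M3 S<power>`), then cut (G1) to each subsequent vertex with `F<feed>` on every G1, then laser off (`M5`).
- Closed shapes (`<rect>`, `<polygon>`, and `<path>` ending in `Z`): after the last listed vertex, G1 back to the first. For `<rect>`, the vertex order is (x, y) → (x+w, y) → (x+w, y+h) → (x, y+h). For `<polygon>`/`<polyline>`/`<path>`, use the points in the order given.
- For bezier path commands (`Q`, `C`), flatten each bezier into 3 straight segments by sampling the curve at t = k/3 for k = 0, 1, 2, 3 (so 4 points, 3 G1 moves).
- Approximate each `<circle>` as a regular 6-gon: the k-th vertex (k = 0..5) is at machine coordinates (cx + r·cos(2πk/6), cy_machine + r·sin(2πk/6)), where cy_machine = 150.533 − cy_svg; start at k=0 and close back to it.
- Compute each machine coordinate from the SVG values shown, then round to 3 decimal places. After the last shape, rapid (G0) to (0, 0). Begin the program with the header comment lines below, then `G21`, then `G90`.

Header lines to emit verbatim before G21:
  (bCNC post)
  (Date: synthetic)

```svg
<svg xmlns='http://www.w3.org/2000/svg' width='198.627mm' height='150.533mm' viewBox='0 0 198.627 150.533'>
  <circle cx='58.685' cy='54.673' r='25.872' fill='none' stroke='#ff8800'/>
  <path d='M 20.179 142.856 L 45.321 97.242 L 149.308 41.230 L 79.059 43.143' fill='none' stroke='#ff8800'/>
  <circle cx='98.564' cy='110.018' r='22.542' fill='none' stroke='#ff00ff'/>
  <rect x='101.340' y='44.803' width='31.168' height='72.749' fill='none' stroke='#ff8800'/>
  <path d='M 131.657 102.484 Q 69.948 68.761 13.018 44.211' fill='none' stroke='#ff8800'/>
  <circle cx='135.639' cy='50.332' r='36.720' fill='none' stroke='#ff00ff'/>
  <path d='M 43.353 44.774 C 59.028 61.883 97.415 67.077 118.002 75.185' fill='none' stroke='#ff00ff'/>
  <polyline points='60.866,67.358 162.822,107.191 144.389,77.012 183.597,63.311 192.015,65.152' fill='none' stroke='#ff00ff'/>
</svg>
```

viewBox `0 0 198.627 150.533` with mm width/height → 1 unit = 1 mm. Flip: y_m = 150.533 − y_svg.

**Shape 1** — `<circle>` circle, stroke `#ff8800` → cut (S830, F732). Machine vertices: (84.557,95.860) → (71.621,118.266) → (45.749,118.266) → (32.813,95.860) → (45.749,73.454) → (71.621,73.454) → (84.557,95.860). Closed: final G1 returns to the first vertex.

**Shape 2** — `<path>` open polyline, stroke `#ff8800` → cut (S830, F732). Machine vertices: (20.179,7.677) → (45.321,53.291) → (149.308,109.303) → (79.059,107.390). Open path.

**Shape 3** — `<circle>` circle, stroke `#ff00ff` → score (S565, F1273). Machine vertices: (121.106,40.515) → (109.835,60.037) → (87.293,60.037) → (76.022,40.515) → (87.293,20.993) → (109.835,20.993) → (121.106,40.515). Closed: final G1 returns to the first vertex.

**Shape 4** — `<rect>` rectangle, stroke `#ff8800` → cut (S830, F732). Machine vertices: (101.340,105.730) → (132.508,105.730) → (132.508,32.981) → (101.340,32.981) → (101.340,105.730). Closed: final G1 returns to the first vertex.

**Shape 5** — `<path>` quadratic bezier, stroke `#ff8800` → cut (S830, F732). Control points (SVG): P0=(131.657,102.484), P1=(69.948,68.761), P2=(13.018,44.211); sampled at t=k/3. Machine vertices: (131.657,48.049) → (91.049,69.512) → (51.502,88.936) → (13.018,106.322). Open path.

**Shape 6** — `<circle>` circle, stroke `#ff00ff` → score (S565, F1273). Machine vertices: (172.359,100.201) → (153.999,132.001) → (117.279,132.001) → (98.919,100.201) → (117.279,68.401) → (153.999,68.401) → (172.359,100.201). Closed: final G1 returns to the first vertex.

**Shape 7** — `<path>` cubic bezier, stroke `#ff00ff` → score (S565, F1273). Control points (SVG): P0=(43.353,44.774), P1=(59.028,61.883), P2=(97.415,67.077), P3=(118.002,75.185); sampled at t=k/3. Machine vertices: (43.353,105.759) → (65.098,92.072) → (92.982,83.034) → (118.002,75.348). Open path.

**Shape 8** — `<polyline>` open polyline, stroke `#ff00ff` → score (S565, F1273). Machine vertices: (60.866,83.175) → (162.822,43.342) → (144.389,73.521) → (183.597,87.222) → (192.015,85.381). Open path.

(bCNC post)
(Date: synthetic)
G21
G90
G0 X84.557 Y95.860
M3 S830
G1 X71.621 Y118.266 F732
G1 X45.749 Y118.266 F732
G1 X32.813 Y95.860 F732
G1 X45.749 Y73.454 F732
G1 X71.621 Y73.454 F732
G1 X84.557 Y95.860 F732
M5
G0 X20.179 Y7.677
M3 S830
G1 X45.321 Y53.291 F732
G1 X149.308 Y109.303 F732
G1 X79.059 Y107.390 F732
M5
G0 X121.106 Y40.515
M3 S565
G1 X109.835 Y60.037 F1273
G1 X87.293 Y60.037 F1273
G1 X76.022 Y40.515 F1273
G1 X87.293 Y20.993 F1273
G1 X109.835 Y20.993 F1273
G1 X121.106 Y40.515 F1273
M5
G0 X101.340 Y105.730
M3 S830
G1 X132.508 Y105.730 F732
G1 X132.508 Y32.981 F732
G1 X101.340 Y32.981 F732
G1 X101.340 Y105.730 F732
M5
G0 X131.657 Y48.049
M3 S830
G1 X91.049 Y69.512 F732
G1 X51.502 Y88.936 F732
G1 X13.018 Y106.322 F732
M5
G0 X172.359 Y100.201
M3 S565
G1 X153.999 Y132.001 F1273
G1 X117.279 Y132.001 F1273
G1 X98.919 Y100.201 F1273
G1 X117.279 Y68.401 F1273
G1 X153.999 Y68.401 F1273
G1 X172.359 Y100.201 F1273
M5
G0 X43.353 Y105.759
M3 S565
G1 X65.098 Y92.072 F1273
G1 X92.982 Y83.034 F1273
G1 X118.002 Y75.348 F1273
M5
G0 X60.866 Y83.175
M3 S565
G1 X162.822 Y43.342 F1273
G1 X144.389 Y73.521 F1273
G1 X183.597 Y87.222 F1273
G1 X192.015 Y85.381 F1273
M5
G0 X0.000 Y0.000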